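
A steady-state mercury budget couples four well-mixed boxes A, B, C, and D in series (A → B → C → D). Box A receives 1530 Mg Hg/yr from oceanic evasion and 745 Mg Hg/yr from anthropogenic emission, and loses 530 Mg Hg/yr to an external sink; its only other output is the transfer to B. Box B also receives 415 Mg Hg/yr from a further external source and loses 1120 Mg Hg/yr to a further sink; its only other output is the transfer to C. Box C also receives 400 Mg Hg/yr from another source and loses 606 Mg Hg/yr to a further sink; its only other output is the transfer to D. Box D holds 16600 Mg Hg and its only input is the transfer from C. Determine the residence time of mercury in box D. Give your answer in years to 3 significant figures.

Box A: F(A→B) = (1530 + 745) − 530 = 1745.0 Mg Hg/yr.
Box B: F(B→C) = (1745.0 + 415) − 1120 = 1040.0 Mg Hg/yr.
Box C: F(C→D) = (1040.0 + 400) − 606 = 834.00 Mg Hg/yr.
Box D throughput = its input = 834.00 Mg Hg/yr; τ = 16600 / 834.00 = 19.90 yr.

19.9 yr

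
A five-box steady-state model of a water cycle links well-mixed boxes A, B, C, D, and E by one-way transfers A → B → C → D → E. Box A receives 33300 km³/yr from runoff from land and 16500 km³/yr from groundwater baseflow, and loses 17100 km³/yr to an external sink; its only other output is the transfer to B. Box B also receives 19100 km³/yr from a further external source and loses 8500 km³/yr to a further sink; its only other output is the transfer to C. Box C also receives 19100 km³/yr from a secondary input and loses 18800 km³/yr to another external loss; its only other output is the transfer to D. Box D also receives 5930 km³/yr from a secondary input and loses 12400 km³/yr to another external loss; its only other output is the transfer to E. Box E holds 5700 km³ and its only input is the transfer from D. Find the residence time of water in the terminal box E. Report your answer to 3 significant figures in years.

Box A: F(A→B) = (33300 + 16500) − 17100 = 32700 km³/yr.
Box B: F(B→C) = (32700 + 19100) − 8500 = 43300 km³/yr.
Box C: F(C→D) = (43300 + 19100) − 18800 = 43600 km³/yr.
Box D: F(D→E) = (43600 + 5930) − 12400 = 37130 km³/yr.
Box E throughput = its input = 37130 km³/yr; τ = 5700 / 37130 = 0.1535 yr.

0.154 yr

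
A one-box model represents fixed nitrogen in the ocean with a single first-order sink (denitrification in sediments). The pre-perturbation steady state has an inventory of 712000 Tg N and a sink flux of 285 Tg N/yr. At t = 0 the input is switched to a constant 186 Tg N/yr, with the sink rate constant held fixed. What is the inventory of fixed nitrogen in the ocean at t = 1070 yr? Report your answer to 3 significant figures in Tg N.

626000 Tg N

The sink rate constant is k = F₀/M₀ = 285/712000 = 0.0004003 yr⁻¹.
Solving dM/dt = F₁ − kM with M(0) = M₀ gives M(t) = F₁/k + (M₀ − F₁/k)·e^(−kt).
F₁/k = 186/0.0004003 = 464670 Tg N; kt = 0.0004003 × 1070 = 0.4283, e^(−kt) = 0.6516.
M(1070) = 464670 + (712000 − 464670) × 0.6516 = 464670 + 161200 = 625840 Tg N.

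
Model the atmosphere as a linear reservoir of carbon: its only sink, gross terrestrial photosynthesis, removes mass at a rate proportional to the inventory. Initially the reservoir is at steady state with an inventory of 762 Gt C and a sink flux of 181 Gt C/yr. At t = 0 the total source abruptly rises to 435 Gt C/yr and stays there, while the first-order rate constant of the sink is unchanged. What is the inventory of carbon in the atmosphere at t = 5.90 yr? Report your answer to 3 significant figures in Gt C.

1570 Gt C

The sink rate constant is k = F₀/M₀ = 181/762 = 0.2375 yr⁻¹.
Solving dM/dt = F₁ − kM with M(0) = M₀ gives M(t) = F₁/k + (M₀ − F₁/k)·e^(−kt).
F₁/k = 435/0.2375 = 1831.3 Gt C; kt = 0.2375 × 5.90 = 1.401, e^(−kt) = 0.2462.
M(5.90) = 1831.3 + (762 − 1831.3) × 0.2462 = 1831.3 − 263.3 = 1568.0 Gt C.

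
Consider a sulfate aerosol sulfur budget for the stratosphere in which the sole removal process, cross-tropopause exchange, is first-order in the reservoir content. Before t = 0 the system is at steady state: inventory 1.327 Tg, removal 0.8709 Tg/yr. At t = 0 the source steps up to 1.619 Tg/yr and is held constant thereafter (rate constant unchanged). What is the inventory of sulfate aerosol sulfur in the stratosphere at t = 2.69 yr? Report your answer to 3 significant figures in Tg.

The sink rate constant is k = F₀/M₀ = 0.8709/1.327 = 0.6563 yr⁻¹.
Solving dM/dt = F₁ − kM with M(0) = M₀ gives M(t) = F₁/k + (M₀ − F₁/k)·e^(−kt).
F₁/k = 1.619/0.6563 = 2.4669 Tg; kt = 0.6563 × 2.69 = 1.765, e^(−kt) = 0.1711.
M(2.69) = 2.4669 + (1.327 − 2.4669) × 0.1711 = 2.4669 − 0.1951 = 2.2718 Tg.

2.27 Tg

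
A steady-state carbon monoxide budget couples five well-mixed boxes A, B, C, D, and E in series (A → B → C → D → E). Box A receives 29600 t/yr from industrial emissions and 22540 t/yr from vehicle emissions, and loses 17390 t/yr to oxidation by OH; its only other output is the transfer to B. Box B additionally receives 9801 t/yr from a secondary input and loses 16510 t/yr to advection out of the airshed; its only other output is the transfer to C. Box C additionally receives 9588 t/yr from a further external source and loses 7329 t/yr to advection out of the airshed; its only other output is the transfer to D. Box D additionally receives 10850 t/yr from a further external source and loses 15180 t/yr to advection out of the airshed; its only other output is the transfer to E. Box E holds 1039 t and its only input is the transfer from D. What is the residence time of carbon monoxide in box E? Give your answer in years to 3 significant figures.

Box A: F(A→B) = (29600 + 22540) − 17390 = 34750 t/yr.
Box B: F(B→C) = (34750 + 9801) − 16510 = 28041 t/yr.
Box C: F(C→D) = (28041 + 9588) − 7329 = 30300 t/yr.
Box D: F(D→E) = (30300 + 10850) − 15180 = 25970 t/yr.
Box E throughput = its input = 25970 t/yr; τ = 1039 / 25970 = 0.04001 yr.

0.0400 yr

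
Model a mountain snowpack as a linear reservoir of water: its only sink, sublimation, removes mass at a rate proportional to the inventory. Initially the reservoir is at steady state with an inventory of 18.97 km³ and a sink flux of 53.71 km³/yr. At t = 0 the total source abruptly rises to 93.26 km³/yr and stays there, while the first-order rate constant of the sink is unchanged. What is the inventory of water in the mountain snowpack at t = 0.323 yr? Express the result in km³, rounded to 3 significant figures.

Residence time τ = M₀/F₀ = 0.3532 yr. The eventual steady state is M_∞ = M₀·(F₁/F₀) = 18.97 × 93.26/53.71 = 32.939 km³.
The anomaly ΔM(t) = M(t) − M_∞ decays as ΔM₀·e^(−t/τ) with ΔM₀ = 18.97 − 32.939 = −13.97 km³.
At t = 0.323 yr, e^(−t/τ) = e^(−0.9145) = 0.4007, so ΔM = −5.597 km³ and M = 32.939 − 5.597 = 27.341 km³.

27.3 km³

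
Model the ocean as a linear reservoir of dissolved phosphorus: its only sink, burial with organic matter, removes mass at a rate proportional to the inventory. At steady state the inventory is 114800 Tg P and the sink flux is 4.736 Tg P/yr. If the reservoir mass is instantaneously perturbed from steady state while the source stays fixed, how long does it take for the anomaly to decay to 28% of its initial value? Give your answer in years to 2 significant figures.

For a linear reservoir the anomaly decays as exp(−t/τ) with τ = M/F = 114800/4.736 = 24240 yr.
exp(−t/τ) = 0.28 ⇒ t = −τ ln(0.28) = 24240 × 1.273 = 30860 yr.

31000 yr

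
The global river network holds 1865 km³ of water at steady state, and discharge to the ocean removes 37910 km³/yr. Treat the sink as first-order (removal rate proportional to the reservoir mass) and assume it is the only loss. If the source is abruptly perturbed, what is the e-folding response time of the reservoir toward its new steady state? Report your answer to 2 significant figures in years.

For a linear reservoir the response time equals the residence time τ = M/F.
τ = 1865 / 37910 = 0.04920 yr.

0.049 yr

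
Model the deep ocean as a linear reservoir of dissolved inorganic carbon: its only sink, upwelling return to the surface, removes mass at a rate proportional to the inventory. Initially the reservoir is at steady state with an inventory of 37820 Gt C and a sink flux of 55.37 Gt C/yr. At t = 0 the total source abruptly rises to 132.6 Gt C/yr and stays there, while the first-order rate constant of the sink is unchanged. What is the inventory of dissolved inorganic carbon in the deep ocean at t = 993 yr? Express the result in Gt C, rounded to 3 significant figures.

78200 Gt C

τ = M₀/F₀ = 37820/55.37 = 683.0 yr; rate constant k = 1/τ.
New steady state M_∞ = F₁/k = F₁·τ = 132.6 × 683.0 = 90571 Gt C.
M(t) = M_∞ + (M₀ − M_∞)·e^(−t/τ); t/τ = 993/683.0 = 1.454, so e^(−t/τ) = 0.2337.
M(t) = 90571 − 52750 × 0.2337 = 78244 Gt C.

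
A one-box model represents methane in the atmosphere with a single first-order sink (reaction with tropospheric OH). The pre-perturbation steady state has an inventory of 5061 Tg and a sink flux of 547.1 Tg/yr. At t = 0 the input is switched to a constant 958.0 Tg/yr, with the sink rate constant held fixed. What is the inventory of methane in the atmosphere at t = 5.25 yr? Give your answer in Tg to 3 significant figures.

The sink rate constant is k = F₀/M₀ = 547.1/5061 = 0.1081 yr⁻¹.
Solving dM/dt = F₁ − kM with M(0) = M₀ gives M(t) = F₁/k + (M₀ − F₁/k)·e^(−kt).
F₁/k = 958.0/0.1081 = 8862.1 Tg; kt = 0.1081 × 5.25 = 0.5675, e^(−kt) = 0.5669.
M(5.25) = 8862.1 + (5061 − 8862.1) × 0.5669 = 8862.1 − 2155 = 6707.2 Tg.

6710 Tg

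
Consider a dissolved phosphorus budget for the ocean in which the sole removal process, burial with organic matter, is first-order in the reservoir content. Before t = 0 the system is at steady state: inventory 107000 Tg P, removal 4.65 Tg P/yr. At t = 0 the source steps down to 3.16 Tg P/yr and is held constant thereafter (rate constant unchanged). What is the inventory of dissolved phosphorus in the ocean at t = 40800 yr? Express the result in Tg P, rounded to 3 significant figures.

The sink rate constant is k = F₀/M₀ = 4.65/107000 = 4.346×10^-5 yr⁻¹.
Solving dM/dt = F₁ − kM with M(0) = M₀ gives M(t) = F₁/k + (M₀ − F₁/k)·e^(−kt).
F₁/k = 3.16/4.346×10^-5 = 72714 Tg P; kt = 4.346×10^-5 × 40800 = 1.773, e^(−kt) = 0.1698.
M(40800) = 72714 + (107000 − 72714) × 0.1698 = 72714 + 5822 = 78536 Tg P.

78500 Tg P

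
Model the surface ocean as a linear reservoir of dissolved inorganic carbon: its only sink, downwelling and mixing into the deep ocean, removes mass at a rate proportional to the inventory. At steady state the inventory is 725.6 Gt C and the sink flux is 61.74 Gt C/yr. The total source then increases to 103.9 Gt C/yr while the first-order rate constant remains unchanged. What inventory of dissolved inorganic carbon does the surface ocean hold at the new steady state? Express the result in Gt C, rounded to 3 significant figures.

1220 Gt C

Rate constant k = F/M = 61.74 / 725.6 = 0.08509 yr⁻¹.
At the new steady state, source = k·M_new ⇒ M_new = 103.9 / 0.08509 = 1221 Gt C.
(Equivalently M_new = M × F_new/F_old = 725.6 × 103.9/61.74.)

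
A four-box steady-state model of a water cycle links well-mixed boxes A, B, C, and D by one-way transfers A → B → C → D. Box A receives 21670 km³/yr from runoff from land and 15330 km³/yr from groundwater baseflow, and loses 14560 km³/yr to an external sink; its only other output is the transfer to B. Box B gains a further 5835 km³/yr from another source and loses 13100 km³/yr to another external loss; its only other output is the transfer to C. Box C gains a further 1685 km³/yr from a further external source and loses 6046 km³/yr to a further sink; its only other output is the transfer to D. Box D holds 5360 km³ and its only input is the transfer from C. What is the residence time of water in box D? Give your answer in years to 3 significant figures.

Box A: F(A→B) = (21670 + 15330) − 14560 = 22440 km³/yr.
Box B: F(B→C) = (22440 + 5835) − 13100 = 15175 km³/yr.
Box C: F(C→D) = (15175 + 1685) − 6046 = 10814 km³/yr.
Box D throughput = its input = 10814 km³/yr; τ = 5360 / 10814 = 0.4957 yr.

0.496 yr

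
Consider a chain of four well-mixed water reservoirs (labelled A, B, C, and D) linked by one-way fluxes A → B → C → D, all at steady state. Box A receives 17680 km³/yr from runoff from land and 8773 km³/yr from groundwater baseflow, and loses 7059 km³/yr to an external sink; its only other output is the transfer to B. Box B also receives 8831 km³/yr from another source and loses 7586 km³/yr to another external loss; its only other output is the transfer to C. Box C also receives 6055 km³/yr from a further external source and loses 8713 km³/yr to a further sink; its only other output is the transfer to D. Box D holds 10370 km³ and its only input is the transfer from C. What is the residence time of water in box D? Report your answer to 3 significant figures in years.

Box A: F(A→B) = (17680 + 8773) − 7059 = 19394 km³/yr.
Box B: F(B→C) = (19394 + 8831) − 7586 = 20639 km³/yr.
Box C: F(C→D) = (20639 + 6055) − 8713 = 17981 km³/yr.
Box D throughput = its input = 17981 km³/yr; τ = 10370 / 17981 = 0.5767 yr.

0.577 yr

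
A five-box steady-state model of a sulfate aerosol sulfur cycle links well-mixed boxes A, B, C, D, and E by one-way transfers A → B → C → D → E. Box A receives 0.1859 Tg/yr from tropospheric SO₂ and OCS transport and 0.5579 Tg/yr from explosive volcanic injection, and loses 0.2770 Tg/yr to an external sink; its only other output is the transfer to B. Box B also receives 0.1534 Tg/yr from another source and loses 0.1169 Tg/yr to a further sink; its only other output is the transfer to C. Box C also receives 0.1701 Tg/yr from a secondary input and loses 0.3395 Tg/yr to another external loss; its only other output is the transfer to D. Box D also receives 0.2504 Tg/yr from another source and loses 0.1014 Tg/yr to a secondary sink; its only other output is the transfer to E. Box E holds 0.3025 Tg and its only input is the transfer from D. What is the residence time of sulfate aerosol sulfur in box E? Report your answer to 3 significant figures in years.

0.626 yr

Box A: F(A→B) = (0.1859 + 0.5579) − 0.2770 = 0.46680 Tg/yr.
Box B: F(B→C) = (0.46680 + 0.1534) − 0.1169 = 0.50330 Tg/yr.
Box C: F(C→D) = (0.50330 + 0.1701) − 0.3395 = 0.33390 Tg/yr.
Box D: F(D→E) = (0.33390 + 0.2504) − 0.1014 = 0.48290 Tg/yr.
Box E throughput = its input = 0.48290 Tg/yr; τ = 0.3025 / 0.48290 = 0.6264 yr.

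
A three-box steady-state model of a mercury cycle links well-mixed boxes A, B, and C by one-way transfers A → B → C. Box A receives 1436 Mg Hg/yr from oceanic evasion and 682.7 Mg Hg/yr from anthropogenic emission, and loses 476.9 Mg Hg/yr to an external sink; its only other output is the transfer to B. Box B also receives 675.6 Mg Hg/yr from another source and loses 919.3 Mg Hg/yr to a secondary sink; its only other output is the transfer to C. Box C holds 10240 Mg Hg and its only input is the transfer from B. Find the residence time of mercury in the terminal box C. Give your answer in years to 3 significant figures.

Box A: F(A→B) = (1436 + 682.7) − 476.9 = 1641.8 Mg Hg/yr.
Box B: F(B→C) = (1641.8 + 675.6) − 919.3 = 1398.1 Mg Hg/yr.
Box C throughput = its input = 1398.1 Mg Hg/yr; τ = 10240 / 1398.1 = 7.324 yr.

7.32 yr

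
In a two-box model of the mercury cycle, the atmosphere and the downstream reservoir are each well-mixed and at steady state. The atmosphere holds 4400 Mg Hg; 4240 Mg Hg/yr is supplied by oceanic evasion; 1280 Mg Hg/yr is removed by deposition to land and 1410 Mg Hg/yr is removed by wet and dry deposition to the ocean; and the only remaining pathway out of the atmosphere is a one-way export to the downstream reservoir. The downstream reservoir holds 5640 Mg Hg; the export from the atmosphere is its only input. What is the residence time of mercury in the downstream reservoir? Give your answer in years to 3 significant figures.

3.64 yr

Balance the atmosphere: ΣF_in = 4240.0 Mg Hg/yr.
Export to the downstream reservoir = ΣF_in − (1280 + 1410) = 1550.0 Mg Hg/yr.
At steady state the output of the downstream reservoir equals its input, 1550.0 Mg Hg/yr.
τ = M / F = 5640 / 1550.0 = 3.639 yr.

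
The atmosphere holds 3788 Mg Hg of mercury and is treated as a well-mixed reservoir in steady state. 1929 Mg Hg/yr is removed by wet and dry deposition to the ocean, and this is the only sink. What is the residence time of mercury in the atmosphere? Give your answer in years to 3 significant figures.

1.96 yr

τ = M / F = 3788 / 1929 = 1.964 yr.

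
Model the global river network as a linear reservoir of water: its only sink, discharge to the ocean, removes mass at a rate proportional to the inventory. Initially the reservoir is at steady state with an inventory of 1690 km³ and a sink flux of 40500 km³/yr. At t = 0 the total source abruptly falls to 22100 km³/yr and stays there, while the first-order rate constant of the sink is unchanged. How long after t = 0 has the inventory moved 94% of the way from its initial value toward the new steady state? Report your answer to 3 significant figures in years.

0.117 yr

τ = M₀/F₀ = 1690/40500 = 0.04173 yr.
The remaining gap fraction is e^(−t/τ); 94% covered ⇒ e^(−t/τ) = 0.0600.
t = −τ ln(0.0600) = 0.04173 × 2.813 = 0.1174 yr.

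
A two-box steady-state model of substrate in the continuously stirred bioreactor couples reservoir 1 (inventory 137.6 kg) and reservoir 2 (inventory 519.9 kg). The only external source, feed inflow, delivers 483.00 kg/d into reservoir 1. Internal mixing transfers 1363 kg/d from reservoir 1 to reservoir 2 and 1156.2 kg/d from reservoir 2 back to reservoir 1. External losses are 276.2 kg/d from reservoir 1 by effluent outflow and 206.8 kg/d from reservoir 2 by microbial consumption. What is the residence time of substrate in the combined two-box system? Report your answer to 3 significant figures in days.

Treat the two boxes together as one reservoir: the mixing fluxes between them are internal recycling, so τ = ΣM / Σ(external losses).
M_total = 137.6 + 519.9 = 657.50 kg.
ΣF_external_out = 276.2 + 206.8 = 483.00 kg/d.
τ = M_total / ΣF_ext = 657.50 / 483.00 = 1.361 d.

1.36 d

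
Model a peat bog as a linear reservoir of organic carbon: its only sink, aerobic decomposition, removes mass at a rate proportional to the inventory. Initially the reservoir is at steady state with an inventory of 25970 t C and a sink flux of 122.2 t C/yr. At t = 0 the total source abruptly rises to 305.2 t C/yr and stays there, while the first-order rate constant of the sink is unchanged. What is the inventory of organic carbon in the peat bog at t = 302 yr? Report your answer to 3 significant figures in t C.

55500 t C

Residence time τ = M₀/F₀ = 212.5 yr. The eventual steady state is M_∞ = M₀·(F₁/F₀) = 25970 × 305.2/122.2 = 64861 t C.
The anomaly ΔM(t) = M(t) − M_∞ decays as ΔM₀·e^(−t/τ) with ΔM₀ = 25970 − 64861 = −38890 t C.
At t = 302 yr, e^(−t/τ) = e^(−1.421) = 0.2415, so ΔM = −9391 t C and M = 64861 − 9391 = 55470 t C.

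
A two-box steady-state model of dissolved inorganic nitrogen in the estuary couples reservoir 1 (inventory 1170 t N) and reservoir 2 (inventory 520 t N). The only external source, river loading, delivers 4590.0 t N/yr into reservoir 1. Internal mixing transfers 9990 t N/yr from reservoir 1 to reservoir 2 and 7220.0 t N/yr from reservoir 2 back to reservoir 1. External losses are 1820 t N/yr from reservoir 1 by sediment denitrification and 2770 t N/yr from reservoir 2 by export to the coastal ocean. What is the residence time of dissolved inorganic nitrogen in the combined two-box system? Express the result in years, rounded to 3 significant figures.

0.368 yr

Residence time in the combined system uses the total inventory and the total *external* removal — internal exchanges between the two boxes cancel.
M_total = 1170 + 520 = 1690.0 t N.
ΣF_external_out = 1820 + 2770 = 4590.0 t N/yr.
τ = M_total / ΣF_ext = 1690.0 / 4590.0 = 0.3682 yr.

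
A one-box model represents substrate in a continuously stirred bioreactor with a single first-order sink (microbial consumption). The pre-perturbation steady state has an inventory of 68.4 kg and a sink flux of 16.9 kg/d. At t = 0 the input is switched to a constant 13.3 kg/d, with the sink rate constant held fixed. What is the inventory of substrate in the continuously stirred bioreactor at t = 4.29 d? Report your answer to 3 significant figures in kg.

58.9 kg

τ = M₀/F₀ = 68.4/16.9 = 4.047 d; rate constant k = 1/τ.
New steady state M_∞ = F₁/k = F₁·τ = 13.3 × 4.047 = 53.830 kg.
M(t) = M_∞ + (M₀ − M_∞)·e^(−t/τ); t/τ = 4.29/4.047 = 1.060, so e^(−t/τ) = 0.3465.
M(t) = 53.830 + 14.57 × 0.3465 = 58.878 kg.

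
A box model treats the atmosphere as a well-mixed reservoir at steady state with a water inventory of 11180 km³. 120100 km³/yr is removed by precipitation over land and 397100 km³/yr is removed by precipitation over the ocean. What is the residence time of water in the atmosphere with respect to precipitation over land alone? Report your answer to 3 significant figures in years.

Residence time with respect to a single sink: τ = M / F_sink.
τ = 11180 / 120100 = 0.09309 yr.

0.0931 yr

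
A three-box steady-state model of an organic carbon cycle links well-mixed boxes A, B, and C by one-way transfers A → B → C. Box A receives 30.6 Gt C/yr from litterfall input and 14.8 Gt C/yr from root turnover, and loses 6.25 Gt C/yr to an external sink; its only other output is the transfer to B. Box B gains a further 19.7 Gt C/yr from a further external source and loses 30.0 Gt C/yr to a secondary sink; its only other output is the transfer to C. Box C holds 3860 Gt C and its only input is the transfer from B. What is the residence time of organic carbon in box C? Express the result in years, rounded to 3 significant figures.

134 yr

Box A: F(A→B) = (30.6 + 14.8) − 6.25 = 39.150 Gt C/yr.
Box B: F(B→C) = (39.150 + 19.7) − 30.0 = 28.850 Gt C/yr.
Box C throughput = its input = 28.850 Gt C/yr; τ = 3860 / 28.850 = 133.8 yr.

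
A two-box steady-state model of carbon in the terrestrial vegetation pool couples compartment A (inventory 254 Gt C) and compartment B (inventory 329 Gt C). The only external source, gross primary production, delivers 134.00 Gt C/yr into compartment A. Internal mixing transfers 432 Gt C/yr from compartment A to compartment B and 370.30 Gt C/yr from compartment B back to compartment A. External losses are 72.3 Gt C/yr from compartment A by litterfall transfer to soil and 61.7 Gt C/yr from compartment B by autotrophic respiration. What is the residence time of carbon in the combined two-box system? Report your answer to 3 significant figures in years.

Treat the two boxes together as one reservoir: the mixing fluxes between them are internal recycling, so τ = ΣM / Σ(external losses).
M_total = 254 + 329 = 583.00 Gt C.
ΣF_external_out = 72.3 + 61.7 = 134.00 Gt C/yr.
τ = M_total / ΣF_ext = 583.00 / 134.00 = 4.351 yr.

4.35 yr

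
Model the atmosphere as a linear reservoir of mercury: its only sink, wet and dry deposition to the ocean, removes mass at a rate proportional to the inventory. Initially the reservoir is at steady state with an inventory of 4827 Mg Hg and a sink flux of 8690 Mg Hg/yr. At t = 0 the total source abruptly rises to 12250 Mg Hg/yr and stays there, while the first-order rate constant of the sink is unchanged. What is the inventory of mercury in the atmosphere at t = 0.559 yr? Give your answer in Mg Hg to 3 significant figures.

6080 Mg Hg

τ = M₀/F₀ = 4827/8690 = 0.5555 yr; rate constant k = 1/τ.
New steady state M_∞ = F₁/k = F₁·τ = 12250 × 0.5555 = 6804.5 Mg Hg.
M(t) = M_∞ + (M₀ − M_∞)·e^(−t/τ); t/τ = 0.559/0.5555 = 1.006, so e^(−t/τ) = 0.3655.
M(t) = 6804.5 − 1977 × 0.3655 = 6081.6 Mg Hg.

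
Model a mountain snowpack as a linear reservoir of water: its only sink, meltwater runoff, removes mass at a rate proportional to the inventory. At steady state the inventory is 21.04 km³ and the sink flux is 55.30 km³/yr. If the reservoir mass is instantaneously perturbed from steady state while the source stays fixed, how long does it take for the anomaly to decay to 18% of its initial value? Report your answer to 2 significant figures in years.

For a linear reservoir the anomaly decays as exp(−t/τ) with τ = M/F = 21.04/55.30 = 0.3805 yr.
exp(−t/τ) = 0.18 ⇒ t = −τ ln(0.18) = 0.3805 × 1.715 = 0.6524 yr.

0.65 yr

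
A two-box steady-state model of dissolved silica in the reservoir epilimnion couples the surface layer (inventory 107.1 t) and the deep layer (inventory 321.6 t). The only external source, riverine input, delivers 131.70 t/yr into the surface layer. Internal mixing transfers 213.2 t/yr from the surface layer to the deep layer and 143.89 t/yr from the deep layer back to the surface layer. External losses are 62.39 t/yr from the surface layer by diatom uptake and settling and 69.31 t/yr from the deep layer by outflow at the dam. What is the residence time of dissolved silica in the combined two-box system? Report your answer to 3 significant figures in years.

Treat the two boxes together as one reservoir: the mixing fluxes between them are internal recycling, so τ = ΣM / Σ(external losses).
M_total = 107.1 + 321.6 = 428.70 t.
ΣF_external_out = 62.39 + 69.31 = 131.70 t/yr.
τ = M_total / ΣF_ext = 428.70 / 131.70 = 3.255 yr.

3.26 yr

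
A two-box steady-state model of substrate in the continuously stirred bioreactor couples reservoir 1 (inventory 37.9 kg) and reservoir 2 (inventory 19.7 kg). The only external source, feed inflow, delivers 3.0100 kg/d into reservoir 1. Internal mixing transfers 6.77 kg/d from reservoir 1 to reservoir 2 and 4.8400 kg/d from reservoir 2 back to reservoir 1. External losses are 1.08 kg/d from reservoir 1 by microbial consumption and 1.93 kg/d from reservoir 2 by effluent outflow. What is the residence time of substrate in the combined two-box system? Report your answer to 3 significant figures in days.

Treat the two boxes together as one reservoir: the mixing fluxes between them are internal recycling, so τ = ΣM / Σ(external losses).
M_total = 37.9 + 19.7 = 57.600 kg.
ΣF_external_out = 1.08 + 1.93 = 3.0100 kg/d.
τ = M_total / ΣF_ext = 57.600 / 3.0100 = 19.14 d.

19.1 d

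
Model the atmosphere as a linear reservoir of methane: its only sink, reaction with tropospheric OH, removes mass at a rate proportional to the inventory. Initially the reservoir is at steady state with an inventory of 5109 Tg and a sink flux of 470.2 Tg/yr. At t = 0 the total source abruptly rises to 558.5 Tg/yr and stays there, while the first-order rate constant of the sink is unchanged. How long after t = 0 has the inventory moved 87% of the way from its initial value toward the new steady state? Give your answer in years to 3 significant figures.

τ = M₀/F₀ = 5109/470.2 = 10.87 yr.
The remaining gap fraction is e^(−t/τ); 87% covered ⇒ e^(−t/τ) = 0.130.
t = −τ ln(0.130) = 10.87 × 2.040 = 22.17 yr.

22.2 yr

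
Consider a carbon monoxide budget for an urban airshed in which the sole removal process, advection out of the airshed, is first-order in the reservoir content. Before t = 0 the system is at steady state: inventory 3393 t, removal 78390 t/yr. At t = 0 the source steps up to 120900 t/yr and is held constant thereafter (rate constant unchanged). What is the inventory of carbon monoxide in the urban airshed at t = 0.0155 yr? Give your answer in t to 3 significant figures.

3950 t

The sink rate constant is k = F₀/M₀ = 78390/3393 = 23.10 yr⁻¹.
Solving dM/dt = F₁ − kM with M(0) = M₀ gives M(t) = F₁/k + (M₀ − F₁/k)·e^(−kt).
F₁/k = 120900/23.10 = 5233.0 t; kt = 23.10 × 0.0155 = 0.3581, e^(−kt) = 0.6990.
M(0.0155) = 5233.0 + (3393 − 5233.0) × 0.6990 = 5233.0 − 1286 = 3946.8 t.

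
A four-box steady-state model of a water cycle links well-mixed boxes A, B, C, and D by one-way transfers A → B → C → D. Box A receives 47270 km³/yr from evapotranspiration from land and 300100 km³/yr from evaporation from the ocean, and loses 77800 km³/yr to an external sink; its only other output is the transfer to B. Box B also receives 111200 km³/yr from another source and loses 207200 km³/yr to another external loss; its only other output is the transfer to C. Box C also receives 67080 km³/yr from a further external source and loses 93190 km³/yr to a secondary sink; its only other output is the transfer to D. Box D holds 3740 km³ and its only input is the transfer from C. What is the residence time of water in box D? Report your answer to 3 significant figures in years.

Box A: F(A→B) = (47270 + 300100) − 77800 = 269570 km³/yr.
Box B: F(B→C) = (269570 + 111200) − 207200 = 173570 km³/yr.
Box C: F(C→D) = (173570 + 67080) − 93190 = 147460 km³/yr.
Box D throughput = its input = 147460 km³/yr; τ = 3740 / 147460 = 0.02536 yr.

0.0254 yr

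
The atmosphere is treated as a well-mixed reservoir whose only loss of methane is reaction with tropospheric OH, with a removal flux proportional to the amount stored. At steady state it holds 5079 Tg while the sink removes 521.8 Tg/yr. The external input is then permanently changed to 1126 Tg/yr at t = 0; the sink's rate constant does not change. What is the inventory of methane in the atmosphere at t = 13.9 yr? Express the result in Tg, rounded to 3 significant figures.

The sink rate constant is k = F₀/M₀ = 521.8/5079 = 0.1027 yr⁻¹.
Solving dM/dt = F₁ − kM with M(0) = M₀ gives M(t) = F₁/k + (M₀ − F₁/k)·e^(−kt).
F₁/k = 1126/0.1027 = 10960 Tg; kt = 0.1027 × 13.9 = 1.428, e^(−kt) = 0.2398.
M(13.9) = 10960 + (5079 − 10960) × 0.2398 = 10960 − 1410 = 9549.9 Tg.

9550 Tg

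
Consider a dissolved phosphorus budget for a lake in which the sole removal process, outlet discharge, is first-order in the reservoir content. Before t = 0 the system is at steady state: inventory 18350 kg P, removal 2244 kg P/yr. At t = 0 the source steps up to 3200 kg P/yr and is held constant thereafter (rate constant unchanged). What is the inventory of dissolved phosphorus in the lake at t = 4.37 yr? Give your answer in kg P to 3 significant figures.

τ = M₀/F₀ = 18350/2244 = 8.177 yr; rate constant k = 1/τ.
New steady state M_∞ = F₁/k = F₁·τ = 3200 × 8.177 = 26168 kg P.
M(t) = M_∞ + (M₀ − M_∞)·e^(−t/τ); t/τ = 4.37/8.177 = 0.5344, so e^(−t/τ) = 0.5860.
M(t) = 26168 − 7818 × 0.5860 = 21586 kg P.

21600 kg P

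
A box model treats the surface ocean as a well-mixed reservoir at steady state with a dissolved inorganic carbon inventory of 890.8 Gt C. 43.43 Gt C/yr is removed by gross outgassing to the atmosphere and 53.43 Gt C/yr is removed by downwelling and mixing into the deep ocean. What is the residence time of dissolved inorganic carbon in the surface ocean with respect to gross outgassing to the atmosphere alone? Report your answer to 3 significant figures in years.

Residence time with respect to a single sink: τ = M / F_sink.
τ = 890.8 / 43.43 = 20.51 yr.

20.5 yr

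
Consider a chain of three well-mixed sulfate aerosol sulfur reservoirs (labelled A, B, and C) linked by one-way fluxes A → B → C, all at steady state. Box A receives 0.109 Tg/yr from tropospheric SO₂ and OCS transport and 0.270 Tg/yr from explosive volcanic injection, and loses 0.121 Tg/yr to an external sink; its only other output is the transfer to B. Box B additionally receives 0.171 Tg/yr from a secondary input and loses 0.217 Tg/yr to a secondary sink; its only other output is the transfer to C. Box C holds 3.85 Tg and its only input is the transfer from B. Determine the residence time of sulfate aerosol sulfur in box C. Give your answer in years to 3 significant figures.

Box A: F(A→B) = (0.109 + 0.270) − 0.121 = 0.25800 Tg/yr.
Box B: F(B→C) = (0.25800 + 0.171) − 0.217 = 0.21200 Tg/yr.
Box C throughput = its input = 0.21200 Tg/yr; τ = 3.85 / 0.21200 = 18.16 yr.

18.2 yr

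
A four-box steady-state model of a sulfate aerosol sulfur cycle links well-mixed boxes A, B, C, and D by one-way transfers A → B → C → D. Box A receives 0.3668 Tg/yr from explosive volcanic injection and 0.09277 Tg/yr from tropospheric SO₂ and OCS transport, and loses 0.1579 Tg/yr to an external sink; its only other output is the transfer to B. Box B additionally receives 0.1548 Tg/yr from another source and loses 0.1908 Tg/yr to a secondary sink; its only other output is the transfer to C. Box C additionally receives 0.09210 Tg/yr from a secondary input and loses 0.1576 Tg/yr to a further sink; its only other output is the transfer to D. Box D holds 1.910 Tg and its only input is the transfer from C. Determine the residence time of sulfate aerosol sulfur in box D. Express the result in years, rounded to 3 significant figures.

Box A: F(A→B) = (0.3668 + 0.09277) − 0.1579 = 0.30167 Tg/yr.
Box B: F(B→C) = (0.30167 + 0.1548) − 0.1908 = 0.26567 Tg/yr.
Box C: F(C→D) = (0.26567 + 0.09210) − 0.1576 = 0.20017 Tg/yr.
Box D throughput = its input = 0.20017 Tg/yr; τ = 1.910 / 0.20017 = 9.542 yr.

9.54 yr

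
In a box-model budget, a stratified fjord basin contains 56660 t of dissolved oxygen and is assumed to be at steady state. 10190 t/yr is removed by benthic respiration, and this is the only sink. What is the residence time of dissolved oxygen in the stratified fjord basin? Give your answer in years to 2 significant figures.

5.6 yr

τ = M / F = 56660 / 10190 = 5.560 yr.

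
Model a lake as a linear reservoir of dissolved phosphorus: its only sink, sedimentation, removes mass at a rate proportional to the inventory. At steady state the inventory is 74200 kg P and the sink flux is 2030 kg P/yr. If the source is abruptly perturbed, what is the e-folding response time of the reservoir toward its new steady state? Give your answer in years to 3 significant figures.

For a linear reservoir the response time equals the residence time τ = M/F.
τ = 74200 / 2030 = 36.55 yr.

36.6 yr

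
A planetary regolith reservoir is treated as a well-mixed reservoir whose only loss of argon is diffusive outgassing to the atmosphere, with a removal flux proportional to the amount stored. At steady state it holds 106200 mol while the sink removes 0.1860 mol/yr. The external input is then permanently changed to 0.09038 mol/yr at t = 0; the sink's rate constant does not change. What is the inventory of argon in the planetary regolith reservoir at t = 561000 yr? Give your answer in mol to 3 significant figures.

The sink rate constant is k = F₀/M₀ = 0.1860/106200 = 1.751×10^-6 yr⁻¹.
Solving dM/dt = F₁ − kM with M(0) = M₀ gives M(t) = F₁/k + (M₀ − F₁/k)·e^(−kt).
F₁/k = 0.09038/1.751×10^-6 = 51604 mol; kt = 1.751×10^-6 × 561000 = 0.9825, e^(−kt) = 0.3744.
M(561000) = 51604 + (106200 − 51604) × 0.3744 = 51604 + 20440 = 72042 mol.

72000 mol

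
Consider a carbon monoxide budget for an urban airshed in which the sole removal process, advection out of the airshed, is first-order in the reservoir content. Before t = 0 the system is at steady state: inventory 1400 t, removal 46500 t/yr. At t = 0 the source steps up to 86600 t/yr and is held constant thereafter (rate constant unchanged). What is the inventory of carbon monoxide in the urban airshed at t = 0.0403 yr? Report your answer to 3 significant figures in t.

τ = M₀/F₀ = 1400/46500 = 0.03011 yr; rate constant k = 1/τ.
New steady state M_∞ = F₁/k = F₁·τ = 86600 × 0.03011 = 2607.3 t.
M(t) = M_∞ + (M₀ − M_∞)·e^(−t/τ); t/τ = 0.0403/0.03011 = 1.339, so e^(−t/τ) = 0.2622.
M(t) = 2607.3 − 1207 × 0.2622 = 2290.7 t.

2290 t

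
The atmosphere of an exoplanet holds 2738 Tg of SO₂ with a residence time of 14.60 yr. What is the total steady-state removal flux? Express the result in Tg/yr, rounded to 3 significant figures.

F = M / τ = 2738 / 14.60 = 187.5 Tg/yr.

188 Tg/yr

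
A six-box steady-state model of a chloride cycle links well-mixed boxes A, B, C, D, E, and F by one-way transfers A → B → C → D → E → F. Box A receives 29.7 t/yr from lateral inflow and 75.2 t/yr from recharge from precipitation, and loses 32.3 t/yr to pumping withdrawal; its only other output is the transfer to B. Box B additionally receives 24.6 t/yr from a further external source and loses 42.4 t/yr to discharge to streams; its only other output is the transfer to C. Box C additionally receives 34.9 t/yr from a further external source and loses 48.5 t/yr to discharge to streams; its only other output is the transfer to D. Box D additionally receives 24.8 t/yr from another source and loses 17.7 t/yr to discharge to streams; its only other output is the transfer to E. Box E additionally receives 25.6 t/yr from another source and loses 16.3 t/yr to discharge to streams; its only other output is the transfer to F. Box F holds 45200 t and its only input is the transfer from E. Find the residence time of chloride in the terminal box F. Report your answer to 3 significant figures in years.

Box A: F(A→B) = (29.7 + 75.2) − 32.3 = 72.600 t/yr.
Box B: F(B→C) = (72.600 + 24.6) − 42.4 = 54.800 t/yr.
Box C: F(C→D) = (54.800 + 34.9) − 48.5 = 41.200 t/yr.
Box D: F(D→E) = (41.200 + 24.8) − 17.7 = 48.300 t/yr.
Box E: F(E→F) = (48.300 + 25.6) − 16.3 = 57.600 t/yr.
Box F throughput = its input = 57.600 t/yr; τ = 45200 / 57.600 = 784.7 yr.

785 yr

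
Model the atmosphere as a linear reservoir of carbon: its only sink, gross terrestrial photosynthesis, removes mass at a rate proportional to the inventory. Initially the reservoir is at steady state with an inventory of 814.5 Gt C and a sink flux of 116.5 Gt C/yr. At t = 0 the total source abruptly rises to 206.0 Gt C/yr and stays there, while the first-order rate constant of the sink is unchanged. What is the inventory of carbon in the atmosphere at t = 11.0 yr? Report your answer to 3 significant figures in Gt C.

1310 Gt C

τ = M₀/F₀ = 814.5/116.5 = 6.991 yr; rate constant k = 1/τ.
New steady state M_∞ = F₁/k = F₁·τ = 206.0 × 6.991 = 1440.2 Gt C.
M(t) = M_∞ + (M₀ − M_∞)·e^(−t/τ); t/τ = 11.0/6.991 = 1.573, so e^(−t/τ) = 0.2073.
M(t) = 1440.2 − 625.7 × 0.2073 = 1310.5 Gt C.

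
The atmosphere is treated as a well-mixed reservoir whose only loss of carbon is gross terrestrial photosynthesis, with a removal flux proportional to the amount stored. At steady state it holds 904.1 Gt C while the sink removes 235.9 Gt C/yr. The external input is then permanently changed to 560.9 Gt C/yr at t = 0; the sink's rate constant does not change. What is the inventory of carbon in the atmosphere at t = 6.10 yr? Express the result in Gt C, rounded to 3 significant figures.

1900 Gt C

The sink rate constant is k = F₀/M₀ = 235.9/904.1 = 0.2609 yr⁻¹.
Solving dM/dt = F₁ − kM with M(0) = M₀ gives M(t) = F₁/k + (M₀ − F₁/k)·e^(−kt).
F₁/k = 560.9/0.2609 = 2149.7 Gt C; kt = 0.2609 × 6.10 = 1.592, e^(−kt) = 0.2036.
M(6.10) = 2149.7 + (904.1 − 2149.7) × 0.2036 = 2149.7 − 253.6 = 1896.1 Gt C.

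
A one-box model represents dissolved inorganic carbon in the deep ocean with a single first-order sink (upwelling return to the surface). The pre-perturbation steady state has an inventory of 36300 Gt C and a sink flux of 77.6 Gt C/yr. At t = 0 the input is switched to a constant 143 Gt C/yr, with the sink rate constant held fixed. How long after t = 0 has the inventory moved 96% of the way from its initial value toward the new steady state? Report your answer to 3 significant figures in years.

1510 yr

τ = M₀/F₀ = 36300/77.6 = 467.8 yr.
The remaining gap fraction is e^(−t/τ); 96% covered ⇒ e^(−t/τ) = 0.0400.
t = −τ ln(0.0400) = 467.8 × 3.219 = 1506 yr.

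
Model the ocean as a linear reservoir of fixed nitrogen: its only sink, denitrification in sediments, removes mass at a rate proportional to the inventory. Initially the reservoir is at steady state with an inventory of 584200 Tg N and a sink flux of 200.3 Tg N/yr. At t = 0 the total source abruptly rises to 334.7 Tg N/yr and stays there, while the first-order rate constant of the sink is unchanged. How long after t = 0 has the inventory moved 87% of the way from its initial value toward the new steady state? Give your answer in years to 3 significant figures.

5950 yr

τ = M₀/F₀ = 584200/200.3 = 2917 yr.
The remaining gap fraction is e^(−t/τ); 87% covered ⇒ e^(−t/τ) = 0.130.
t = −τ ln(0.130) = 2917 × 2.040 = 5951 yr.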